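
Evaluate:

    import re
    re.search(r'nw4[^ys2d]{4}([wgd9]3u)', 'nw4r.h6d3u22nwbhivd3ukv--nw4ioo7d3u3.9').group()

The pattern matches the literal 'nw4', then exactly 4 of any character except [ys2d]; then one of [wgd9], then the literal '3u' (captured).
`search` walks the string left to right and returns the first match it finds.
The match spans [0:10] → 'nw4r.h6d3u'.
Captured: group 1 = 'd3u'.

'nw4r.h6d3u'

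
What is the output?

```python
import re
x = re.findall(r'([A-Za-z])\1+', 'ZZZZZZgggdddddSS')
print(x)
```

After group 1 captures some text, `\1` only succeeds where that same text appears again.
Matches: at [0:6] match 'ZZZZZZ', group 1 = 'Z'; at [6:9] match 'ggg', group 1 = 'g'; at [9:14] match 'ddddd', group 1 = 'd'; at [14:16] match 'SS', group 1 = 'S'.
`findall` collects group 1 from each match (4 total).

['Z', 'g', 'd', 'S']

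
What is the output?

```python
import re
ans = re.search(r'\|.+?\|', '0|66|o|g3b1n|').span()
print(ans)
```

With the lazy modifier that quantifier settles for the fewest repetitions that let the rest of the pattern succeed (the atoms after it are unaffected and can still be greedy).
`re.search` scans for the first position where the pattern succeeds.
The match spans [1:5] → '|66|'.

(1, 5)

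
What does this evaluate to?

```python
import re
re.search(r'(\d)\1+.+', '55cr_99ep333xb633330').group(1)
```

The backreference `\1` re-matches whatever the first group consumed, character for character.
`re.search` tries every starting position until one works.
The match spans [0:20] → '55cr_99ep333xb633330'.
Captured: group 1 = '5'.

'5'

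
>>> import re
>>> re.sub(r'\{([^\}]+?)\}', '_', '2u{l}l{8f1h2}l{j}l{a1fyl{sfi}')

Matches: at [2:5] → '{l}'; at [6:13] → '{8f1h2}'; at [14:17] → '{j}'; at [18:29] → '{a1fyl{sfi}'.
`sub` substitutes '_' at each match site.

'2u_l_l_l_'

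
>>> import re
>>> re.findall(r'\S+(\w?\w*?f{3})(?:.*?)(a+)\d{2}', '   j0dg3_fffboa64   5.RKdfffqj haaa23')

This matches one or more of a non-whitespace character; then optionally a word character, then zero or more of a word character (lazy), then exactly 3 of the literal 'f' (captured); then zero or more of any character (lazy) (non-capturing group); then one or more of a literal 'a' (captured); then exactly 2 of a digit.
Scanning left to right: at [3:17] match 'j0dg3_fffboa64', groups = ('fff', 'a'); at [20:37] match '5.RKdfffqj haaa23', groups = ('fff', 'aaa').
`findall` packs the 2 group values into a tuple for every match.

[('fff', 'a'), ('fff', 'aaa')]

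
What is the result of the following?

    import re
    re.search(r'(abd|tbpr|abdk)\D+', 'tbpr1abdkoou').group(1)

Alternation tries branches left to right and keeps the first one that lets the overall match succeed at that position.
Unlike `match`, `search` isn't anchored — it looks for the pattern anywhere in the string.
The match spans [5:12] → 'abdkoou'.
Captured: group 1 = 'abd'.

'abd'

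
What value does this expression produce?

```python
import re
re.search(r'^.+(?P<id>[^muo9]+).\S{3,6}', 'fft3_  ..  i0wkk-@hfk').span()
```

The match spans [0:21] → 'fft3_  ..  i0wkk-@hfk'.

(0, 21)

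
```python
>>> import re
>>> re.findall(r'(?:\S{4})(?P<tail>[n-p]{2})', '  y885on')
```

['on']

Because there's exactly one group, `findall` drops the full match and keeps group 1 from the one hit.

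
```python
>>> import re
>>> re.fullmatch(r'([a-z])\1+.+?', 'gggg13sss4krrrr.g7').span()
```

After group 1 captures some text, `\1` only succeeds where that same text appears again.
`fullmatch` succeeds only if the pattern covers the string from start to end.
The match spans [0:18] → 'gggg13sss4krrrr.g7'.
Captured: group 1 = 'g'.

(0, 18)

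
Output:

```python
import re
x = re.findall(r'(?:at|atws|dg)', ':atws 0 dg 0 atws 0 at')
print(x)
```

['at', 'dg', 'at', 'at']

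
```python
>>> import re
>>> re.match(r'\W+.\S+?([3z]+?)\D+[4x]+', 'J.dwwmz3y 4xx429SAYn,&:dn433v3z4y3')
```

None

Pattern: one or more of a non-word character, then any character, then one or more of a non-whitespace character (lazy); then one or more of one of [3z] (lazy) (captured); then one or more of a non-digit, then one or more of one of [4x].
`re.match` only tries the pattern at the start of the string.
Here the pattern fails at index 0, so the call returns None.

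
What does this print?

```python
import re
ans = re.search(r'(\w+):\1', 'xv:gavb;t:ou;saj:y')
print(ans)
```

None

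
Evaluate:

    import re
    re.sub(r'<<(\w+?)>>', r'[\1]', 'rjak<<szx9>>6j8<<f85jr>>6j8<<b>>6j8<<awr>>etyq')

Matches: at [4:12] → '<<szx9>>'; at [15:24] → '<<f85jr>>'; at [27:32] → '<<b>>'; at [35:42] → '<<awr>>'.
The replacement refers to a captured group, so each match is rewritten using its own captured text.

'rjak[szx9]6j8[f85jr]6j8[b]6j8[awr]etyq'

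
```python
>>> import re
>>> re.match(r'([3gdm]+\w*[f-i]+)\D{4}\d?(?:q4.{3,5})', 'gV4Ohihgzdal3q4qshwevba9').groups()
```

('gV4Ohihg',)

The match spans [0:20] → 'gV4Ohihgzdal3q4qshwe'.
Captured: group 1 = 'gV4Ohihg'.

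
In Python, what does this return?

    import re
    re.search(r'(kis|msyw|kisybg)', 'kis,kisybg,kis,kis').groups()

('kis',)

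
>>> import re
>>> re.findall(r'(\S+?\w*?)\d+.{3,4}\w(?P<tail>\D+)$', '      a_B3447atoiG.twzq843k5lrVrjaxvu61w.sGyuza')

[('a_B3447atoiG.twzq843k5lrVrjaxvu', 'uza')]

Multiple groups make `findall` return tuples — one 2-tuple for the one match.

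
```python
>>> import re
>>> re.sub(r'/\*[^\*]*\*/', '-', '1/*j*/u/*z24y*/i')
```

'1-u-i'

Matches: at [1:6] → '/*j*/'; at [7:15] → '/*z24y*/'.
Every occurrence is swapped for '-'.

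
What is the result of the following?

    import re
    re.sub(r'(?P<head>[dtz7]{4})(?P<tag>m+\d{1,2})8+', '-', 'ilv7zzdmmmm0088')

'ilv-'

Each match is replaced by '-'.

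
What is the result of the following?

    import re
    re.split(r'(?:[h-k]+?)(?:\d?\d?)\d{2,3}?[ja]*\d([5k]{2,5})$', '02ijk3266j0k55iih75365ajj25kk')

This matches one or more of a character in [h-k] (lazy) (non-capturing group); then optionally a digit, then optionally a digit (non-capturing group); then 2 to 3 of a digit (lazy), then zero or more of one of [ja], then a digit; then 2 to 5 of one of [5k] (captured); then anchored at the end.
Matches to split on: at [14:29] → 'iih75365ajj25kk'.
`re.split` interleaves the captured-group text with the surrounding fragments.

['02ijk3266j0k55', '5kk', '']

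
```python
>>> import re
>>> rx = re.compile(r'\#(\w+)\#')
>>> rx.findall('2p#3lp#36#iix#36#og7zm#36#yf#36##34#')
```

['3lp', 'iix', 'og7zm', 'yf', '34']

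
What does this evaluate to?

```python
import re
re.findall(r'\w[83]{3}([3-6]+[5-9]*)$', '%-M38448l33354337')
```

Because there's exactly one group, `findall` drops the full match and keeps group 1 from the one hit.

['54337']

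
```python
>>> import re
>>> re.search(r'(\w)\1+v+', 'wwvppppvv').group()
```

After group 1 captures some text, `\1` only succeeds where that same text appears again.
`search` walks the string left to right and returns the first match it finds.
The match spans [0:3] → 'wwv'.
Captured: group 1 = 'w'.

'wwv'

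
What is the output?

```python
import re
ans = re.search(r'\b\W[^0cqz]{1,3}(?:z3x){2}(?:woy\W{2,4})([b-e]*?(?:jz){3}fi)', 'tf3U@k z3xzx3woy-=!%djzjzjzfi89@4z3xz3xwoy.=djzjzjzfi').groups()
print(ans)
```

('djzjzjzfi',)

This matches a word boundary (`\b`, zero-width); then a non-word character, then 1 to 3 of any character except [0cqz], then the literal 'z3x' repeated 2 times; then the literal 'woy', then 2 to 4 of a non-word character (non-capturing group); then zero or more of a character in [b-e] (lazy), then the literal 'jz' repeated 3 times, then the literal 'fi' (captured).
`re.search` tries every starting position until one works.
The match spans [31:53] → '@4z3xz3xwoy.=djzjzjzfi'.
Captured: group 1 = 'djzjzjzfi'.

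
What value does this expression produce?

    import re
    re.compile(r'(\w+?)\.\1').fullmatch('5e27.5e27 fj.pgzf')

`re.fullmatch` requires the pattern to consume the entire string.
Here the string isn't matched end-to-end, so the call returns None.

None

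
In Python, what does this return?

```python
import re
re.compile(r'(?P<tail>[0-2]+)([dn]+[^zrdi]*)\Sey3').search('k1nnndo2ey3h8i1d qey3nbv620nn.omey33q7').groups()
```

('1', 'nnndo')

This matches one or more of a character in [0-2] (captured as 'tail'); then one or more of one of [dn], then zero or more of any character except [zrdi] (captured); then a non-whitespace character, then the literal 'ey3'.
Unlike `match`, `search` isn't anchored — it looks for the pattern anywhere in the string.
The match spans [1:11] → '1nnndo2ey3'.
Captured: group 1 = '1', group 2 = 'nnndo'.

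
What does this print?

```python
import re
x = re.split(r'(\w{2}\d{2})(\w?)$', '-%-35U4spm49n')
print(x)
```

['-%-35U4s', 'pm49', 'n', '']

With a capturing group present, the delimiter's captured portion is kept in the result list.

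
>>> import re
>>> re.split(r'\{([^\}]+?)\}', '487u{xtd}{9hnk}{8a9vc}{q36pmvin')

Matches to split on: at [4:9] → '{xtd}'; at [9:15] → '{9hnk}'; at [15:22] → '{8a9vc}'.
`re.split` interleaves the captured-group text with the surrounding fragments.

['487u', 'xtd', '', '9hnk', '', '8a9vc', '{q36pmvin']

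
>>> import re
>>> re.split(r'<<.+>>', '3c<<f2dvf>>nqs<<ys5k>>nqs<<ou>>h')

Splitting on the pattern gives 2 pieces.

['3c', 'h']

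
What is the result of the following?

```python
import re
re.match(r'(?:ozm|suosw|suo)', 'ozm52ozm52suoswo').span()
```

(0, 3)

`match` is anchored at position 0; if the pattern doesn't fit there, it returns None.
The match spans [0:3] → 'ozm'.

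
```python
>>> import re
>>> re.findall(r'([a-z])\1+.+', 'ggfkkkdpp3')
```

After group 1 captures some text, `\1` only succeeds where that same text appears again.
One capturing group, so `findall` returns just the captured substring from the one match — 1 in all.

['g']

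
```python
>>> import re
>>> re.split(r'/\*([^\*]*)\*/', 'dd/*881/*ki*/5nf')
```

['dd/*881', 'ki', '5nf']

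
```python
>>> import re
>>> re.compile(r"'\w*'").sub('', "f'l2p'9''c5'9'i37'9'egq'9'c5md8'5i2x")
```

"f9c5i37egqc5md8'5i2x"

Matches: at [1:6] → "'l2p'"; at [7:9] → "''"; at [11:14] → "'9'"; at [17:20] → "'9'"; at [23:26] → "'9'".
Each match is replaced by ''.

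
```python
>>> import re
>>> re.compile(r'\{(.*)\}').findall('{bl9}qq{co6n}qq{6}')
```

['bl9}qq{co6n}qq{6']

With a single group, `findall` returns only what that group captured — 1 item.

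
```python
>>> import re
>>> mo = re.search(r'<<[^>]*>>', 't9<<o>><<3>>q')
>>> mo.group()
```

`re.search` scans for the first position where the pattern succeeds.
The match spans [2:7] → '<<o>>'.

'<<o>>'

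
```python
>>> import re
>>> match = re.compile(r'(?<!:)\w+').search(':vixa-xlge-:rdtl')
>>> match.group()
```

Because the assertion is negative and zero-width, positions next to the forbidden text are skipped.
Unlike `match`, `search` isn't anchored — it looks for the pattern anywhere in the string.
The match spans [2:5] → 'ixa'.

'ixa'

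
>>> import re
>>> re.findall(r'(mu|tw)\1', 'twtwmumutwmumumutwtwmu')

['tw', 'mu', 'mu', 'tw']

A backreference is literal: `\1` must see the identical characters the first group matched.
Because there's exactly one group, `findall` drops the full match and keeps group 1 from each hit.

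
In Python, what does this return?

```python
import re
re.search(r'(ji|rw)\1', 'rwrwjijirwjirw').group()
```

`\1` has to match the exact text group 1 already captured.
Unlike `match`, `search` isn't anchored — it looks for the pattern anywhere in the string.
The match spans [0:4] → 'rwrw'.
Captured: group 1 = 'rw'.

'rwrw'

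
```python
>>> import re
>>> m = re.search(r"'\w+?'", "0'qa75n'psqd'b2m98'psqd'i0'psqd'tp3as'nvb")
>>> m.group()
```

"'qa75n'"

The match spans [1:8] → "'qa75n'".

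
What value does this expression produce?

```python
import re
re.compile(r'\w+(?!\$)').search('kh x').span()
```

`(?!…)`/`(?<!…)` only lets a position through if the neighbouring text does NOT match; no characters are consumed.
`re.search` scans for the first position where the pattern succeeds.
The match spans [0:2] → 'kh'.

(0, 2)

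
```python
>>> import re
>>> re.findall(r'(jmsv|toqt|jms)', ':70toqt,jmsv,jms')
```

['toqt', 'jmsv', 'jms']

Branches in `(...|...)` are attempted left-to-right; the first branch that allows the whole pattern to succeed is taken.
Walking the string: at [3:7] match 'toqt', group 1 = 'toqt'; at [8:12] match 'jmsv', group 1 = 'jmsv'; at [13:16] match 'jms', group 1 = 'jms'.
`findall` collects group 1 from each match (3 total).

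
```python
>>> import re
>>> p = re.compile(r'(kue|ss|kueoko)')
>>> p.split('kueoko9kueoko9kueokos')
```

Alternation tries branches left to right and keeps the first one that lets the overall match succeed at that position.
Matches to split on: at [0:3] → 'kue'; at [7:10] → 'kue'; at [14:17] → 'kue'.
The group in the pattern means `split` returns the separators' captures alongside the pieces.

['', 'kue', 'oko9', 'kue', 'oko9', 'kue', 'okos']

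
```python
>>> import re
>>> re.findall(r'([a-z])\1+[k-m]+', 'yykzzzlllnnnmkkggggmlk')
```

A backreference is literal: `\1` must see the identical characters the first group matched.
Walking the string: at [0:3] match 'yyk', group 1 = 'y'; at [3:9] match 'zzzlll', group 1 = 'z'; at [9:15] match 'nnnmkk', group 1 = 'n'; at [15:22] match 'ggggmlk', group 1 = 'g'.
One capturing group, so `findall` returns just the captured substring from each match — 4 in all.

['y', 'z', 'n', 'g']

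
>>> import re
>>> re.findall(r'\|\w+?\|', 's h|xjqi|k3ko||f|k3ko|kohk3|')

['|xjqi|', '|f|', '|kohk3|']

Matches: at [3:9] → '|xjqi|'; at [14:17] → '|f|'; at [21:28] → '|kohk3|'.
No capturing groups, so `findall` returns the 3 full match strings.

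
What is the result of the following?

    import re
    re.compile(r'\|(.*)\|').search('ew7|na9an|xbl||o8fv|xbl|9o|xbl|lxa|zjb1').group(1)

'na9an|xbl||o8fv|xbl|9o|xbl|lxa'

`re.search` tries every starting position until one works.
The match spans [3:35] → '|na9an|xbl||o8fv|xbl|9o|xbl|lxa|'.
Captured: group 1 = 'na9an|xbl||o8fv|xbl|9o|xbl|lxa'.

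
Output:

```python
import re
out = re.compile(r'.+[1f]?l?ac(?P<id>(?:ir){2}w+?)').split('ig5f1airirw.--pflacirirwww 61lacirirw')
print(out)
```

Because the pattern has a capturing group, `split` also inserts each captured text between the pieces.

['', 'irirw', '']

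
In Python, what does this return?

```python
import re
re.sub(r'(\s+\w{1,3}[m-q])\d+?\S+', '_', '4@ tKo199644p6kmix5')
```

Every occurrence is swapped for '_'.

'4@_'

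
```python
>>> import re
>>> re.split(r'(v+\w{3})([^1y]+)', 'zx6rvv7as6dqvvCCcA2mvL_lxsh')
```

['zx6r', 'vv7as', '6dqvvCCcA2mvL_lxsh', '']

This matches one or more of the literal 'v', then exactly 3 of a word character (captured); then one or more of any character except [1y] (captured).
Matches to split on: at [4:27] → 'vv7as6dqvvCCcA2mvL_lxsh'.
The group in the pattern means `split` returns the separators' captures alongside the pieces.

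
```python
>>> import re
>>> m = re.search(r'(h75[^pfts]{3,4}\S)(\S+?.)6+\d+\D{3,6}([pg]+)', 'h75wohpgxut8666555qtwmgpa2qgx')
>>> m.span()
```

(0, 24)

The pattern matches the literal 'h75', then 3 to 4 of any character except [pfts], then a non-whitespace character (captured); then one or more of a non-whitespace character (lazy), then any character (captured); then one or more of the literal '6', then one or more of a digit, then 3 to 6 of a non-digit; then one or more of one of [pg] (captured).
`re.search` tries every starting position until one works.
The match spans [0:24] → 'h75wohpgxut8666555qtwmgp'.
Captured: group 1 = 'h75wohp', group 2 = 'gxut8', group 3 = 'p'.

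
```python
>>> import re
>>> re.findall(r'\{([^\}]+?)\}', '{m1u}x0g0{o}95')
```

`findall` collects group 1 from each match (2 total).

['m1u', 'o']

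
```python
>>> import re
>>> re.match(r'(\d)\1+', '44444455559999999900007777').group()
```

'444444'

A backreference is literal: `\1` must see the identical characters the first group matched.
`re.match` won't scan ahead — the pattern has to work from the very first character.
The match spans [0:6] → '444444'.
Captured: group 1 = '4'.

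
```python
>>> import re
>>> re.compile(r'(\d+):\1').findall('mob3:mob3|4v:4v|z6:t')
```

Because there's exactly one group, `findall` drops the full match and keeps group 1 from each hit.
Nothing in the string satisfies the pattern, so the list is empty.

[]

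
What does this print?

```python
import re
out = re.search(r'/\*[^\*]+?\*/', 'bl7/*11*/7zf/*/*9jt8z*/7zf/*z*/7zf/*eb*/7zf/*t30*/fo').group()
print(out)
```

/*11*/

`search` walks the string left to right and returns the first match it finds.
The match spans [3:9] → '/*11*/'.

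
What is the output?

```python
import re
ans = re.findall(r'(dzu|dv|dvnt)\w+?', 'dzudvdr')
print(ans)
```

With a single group, `findall` returns only what that group captured — 1 item.

['dzu']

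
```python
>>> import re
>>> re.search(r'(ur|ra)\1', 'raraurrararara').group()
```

'rara'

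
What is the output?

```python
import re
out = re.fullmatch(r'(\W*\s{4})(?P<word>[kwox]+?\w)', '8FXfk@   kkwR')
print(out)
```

None

`re.fullmatch` requires the pattern to consume the entire string.
Here the pattern can't cover the whole string, so the call returns None.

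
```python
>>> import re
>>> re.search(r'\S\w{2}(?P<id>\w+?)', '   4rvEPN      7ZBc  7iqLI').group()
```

Because the quantifier is non-greedy, it stops expanding at the earliest point where the rest of the pattern can succeed.
The match spans [3:7] → '4rvE'.

'4rvE'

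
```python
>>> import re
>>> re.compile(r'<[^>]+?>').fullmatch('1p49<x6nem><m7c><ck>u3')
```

None

`fullmatch` succeeds only if the pattern covers the string from start to end.
Here there's no way to consume every character, so the call returns None.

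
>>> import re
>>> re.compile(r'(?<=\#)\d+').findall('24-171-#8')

The lookaround is zero-width — it requires the adjacent text to match without consuming it, so the asserted text isn't part of the match.
With no groups in the pattern, `findall` gives back each whole match — 1 here.

['8']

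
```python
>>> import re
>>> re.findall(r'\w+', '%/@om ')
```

With no groups in the pattern, `findall` gives back each whole match — 1 here.

['om']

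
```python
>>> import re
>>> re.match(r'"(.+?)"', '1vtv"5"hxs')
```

With `match`, the pattern is implicitly anchored at the beginning.
Here the string doesn't start with a match, so the call returns None.

None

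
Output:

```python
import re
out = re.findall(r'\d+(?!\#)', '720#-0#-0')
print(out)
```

['72', '0']

The negative lookahead/lookbehind blocks any match where the forbidden context is present.
Walking the string: at [0:2] → '72'; at [8:9] → '0'.
Since nothing is captured, `findall` lists the 2 matched substrings directly.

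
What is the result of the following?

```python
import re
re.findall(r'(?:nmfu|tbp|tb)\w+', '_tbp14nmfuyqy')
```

['tbp14nmfuyqy']

Scanning left to right: at [1:13] → 'tbp14nmfuyqy'.
`findall` yields the raw match text (1 of them) because the pattern has no groups.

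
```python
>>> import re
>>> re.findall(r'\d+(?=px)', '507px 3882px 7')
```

['507', '3882']

Lookahead/lookbehind check context without consuming it, so the matched span excludes the asserted characters.
Scanning left to right: at [0:3] → '507'; at [6:10] → '3882'.
Since nothing is captured, `findall` lists the 2 matched substrings directly.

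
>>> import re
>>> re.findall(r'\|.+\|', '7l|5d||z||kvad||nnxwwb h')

['|5d||z||kvad||']

Matches: at [2:16] → '|5d||z||kvad||'.
With no groups in the pattern, `findall` gives back each whole match — 1 here.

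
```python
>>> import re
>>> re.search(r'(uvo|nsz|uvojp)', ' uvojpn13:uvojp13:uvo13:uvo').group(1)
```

The regex engine tests alternatives in the order written; an earlier branch that matches wins even if a later one would match more.
`re.search` scans for the first position where the pattern succeeds.
The match spans [1:4] → 'uvo'.
Captured: group 1 = 'uvo'.

'uvo'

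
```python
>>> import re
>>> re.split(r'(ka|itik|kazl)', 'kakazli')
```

['', 'ka', '', 'ka', 'zli']

Alternation isn't longest-match — the leftmost alternative that fits at this position is chosen.
Matches to split on: at [0:2] → 'ka'; at [2:4] → 'ka'.
With a capturing group present, the delimiter's captured portion is kept in the result list.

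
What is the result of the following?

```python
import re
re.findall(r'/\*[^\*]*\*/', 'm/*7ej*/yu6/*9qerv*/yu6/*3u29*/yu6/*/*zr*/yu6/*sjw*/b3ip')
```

Walking the string: at [1:8] → '/*7ej*/'; at [11:20] → '/*9qerv*/'; at [23:31] → '/*3u29*/'; at [36:42] → '/*zr*/'; at [45:52] → '/*sjw*/'.
With no groups in the pattern, `findall` gives back each whole match — 5 here.

['/*7ej*/', '/*9qerv*/', '/*3u29*/', '/*zr*/', '/*sjw*/']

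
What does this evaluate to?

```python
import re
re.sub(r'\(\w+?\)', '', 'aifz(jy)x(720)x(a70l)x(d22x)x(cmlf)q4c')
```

Matches: at [4:8] → '(jy)'; at [9:14] → '(720)'; at [15:21] → '(a70l)'; at [22:28] → '(d22x)'; at [29:35] → '(cmlf)'.
Each match is replaced by ''.

'aifzxxxxq4c'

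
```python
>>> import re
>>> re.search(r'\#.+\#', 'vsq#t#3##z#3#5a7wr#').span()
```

The match spans [3:19] → '#t#3##z#3#5a7wr#'.

(3, 19)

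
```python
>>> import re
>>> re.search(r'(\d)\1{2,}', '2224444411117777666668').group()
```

'222'

A backreference is literal: `\1` must see the identical characters the first group matched.
The match spans [0:3] → '222'.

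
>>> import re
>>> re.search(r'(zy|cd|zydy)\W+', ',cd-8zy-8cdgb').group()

Unlike `match`, `search` isn't anchored — it looks for the pattern anywhere in the string.
The match spans [1:4] → 'cd-'.
Captured: group 1 = 'cd'.

'cd-'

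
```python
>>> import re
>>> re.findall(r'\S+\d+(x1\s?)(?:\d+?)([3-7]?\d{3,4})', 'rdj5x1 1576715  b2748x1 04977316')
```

[('x1 ', '57671'), ('x1 ', '49773')]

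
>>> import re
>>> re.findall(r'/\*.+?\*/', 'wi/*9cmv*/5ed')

['/*9cmv*/']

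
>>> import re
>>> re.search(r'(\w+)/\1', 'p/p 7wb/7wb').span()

(0, 3)

`\1` has to match the exact text group 1 already captured.
`re.search` tries every starting position until one works.
The match spans [0:3] → 'p/p'.
Captured: group 1 = 'p'.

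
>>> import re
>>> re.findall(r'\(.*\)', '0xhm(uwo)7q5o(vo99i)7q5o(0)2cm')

`findall` yields the raw match text (1 of them) because the pattern has no groups.

['(uwo)7q5o(vo99i)7q5o(0)']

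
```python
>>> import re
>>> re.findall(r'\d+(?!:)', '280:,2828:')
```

`(?!…)`/`(?<!…)` only lets a position through if the neighbouring text does NOT match; no characters are consumed.
Since nothing is captured, `findall` lists the 2 matched substrings directly.

['28', '282']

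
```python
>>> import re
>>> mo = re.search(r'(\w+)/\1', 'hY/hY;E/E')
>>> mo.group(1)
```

The backreference `\1` re-matches whatever the first group consumed, character for character.
`re.search` tries every starting position until one works.
The match spans [0:5] → 'hY/hY'.
Captured: group 1 = 'hY'.

'hY'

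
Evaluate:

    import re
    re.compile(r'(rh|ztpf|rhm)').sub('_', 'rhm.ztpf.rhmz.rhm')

Branches in `(...|...)` are attempted left-to-right; the first branch that allows the whole pattern to succeed is taken.
Matches: at [0:2] → 'rh'; at [4:8] → 'ztpf'; at [9:11] → 'rh'; at [14:16] → 'rh'.
Each match is replaced by '_'.

'_m._._mz._m'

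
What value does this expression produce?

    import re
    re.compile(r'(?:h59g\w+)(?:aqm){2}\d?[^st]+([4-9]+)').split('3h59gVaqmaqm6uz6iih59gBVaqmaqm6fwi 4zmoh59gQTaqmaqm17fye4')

['3', '4', '']

This matches the literal 'h5', then the literal '9g', then one or more of a word character (non-capturing group); then the literal 'aqm' repeated 2 times, then optionally a digit, then one or more of any character except [st]; then one or more of a character in [4-9] (captured).
The group in the pattern means `split` returns the separators' captures alongside the pieces.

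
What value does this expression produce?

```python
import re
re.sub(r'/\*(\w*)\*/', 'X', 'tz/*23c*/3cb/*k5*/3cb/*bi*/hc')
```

Matches: at [2:9] → '/*23c*/'; at [12:18] → '/*k5*/'; at [21:27] → '/*bi*/'.
Every occurrence is swapped for 'X'.

'tzX3cbX3cbXhc'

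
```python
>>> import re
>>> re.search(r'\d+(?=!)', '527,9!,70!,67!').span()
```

(4, 5)

The positive lookaround only admits positions where the adjacent text matches; those characters stay outside the span.
Unlike `match`, `search` isn't anchored — it looks for the pattern anywhere in the string.
The match spans [4:5] → '9'.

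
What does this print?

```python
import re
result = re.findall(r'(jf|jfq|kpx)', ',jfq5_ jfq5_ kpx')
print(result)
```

['jf', 'jf', 'kpx']

Alternation tries branches left to right and keeps the first one that lets the overall match succeed at that position.
Scanning left to right: at [1:3] match 'jf', group 1 = 'jf'; at [7:9] match 'jf', group 1 = 'jf'; at [13:16] match 'kpx', group 1 = 'kpx'.
With a single group, `findall` returns only what that group captured — 3 items.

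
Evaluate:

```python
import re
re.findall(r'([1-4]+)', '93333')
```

['3333']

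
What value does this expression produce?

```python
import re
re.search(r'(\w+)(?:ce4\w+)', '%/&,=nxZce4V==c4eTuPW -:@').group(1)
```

'nxZ'

Pattern: one or more of a word character (captured); then the literal 'ce4', then one or more of a word character (non-capturing group).
Unlike `match`, `search` isn't anchored — it looks for the pattern anywhere in the string.
The match spans [5:12] → 'nxZce4V'.
Captured: group 1 = 'nxZ'.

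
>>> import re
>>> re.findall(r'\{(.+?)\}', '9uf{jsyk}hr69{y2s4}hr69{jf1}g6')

Because the quantifier is non-greedy, it stops expanding at the earliest point where the rest of the pattern can succeed.
`findall` collects group 1 from each match (3 total).

['jsyk', 'y2s4', 'jf1']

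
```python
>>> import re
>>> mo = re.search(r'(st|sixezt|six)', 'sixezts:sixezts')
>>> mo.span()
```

(0, 6)

Alternation isn't longest-match — the leftmost alternative that fits at this position is chosen.
`search` walks the string left to right and returns the first match it finds.
The match spans [0:6] → 'sixezt'.
Captured: group 1 = 'sixezt'.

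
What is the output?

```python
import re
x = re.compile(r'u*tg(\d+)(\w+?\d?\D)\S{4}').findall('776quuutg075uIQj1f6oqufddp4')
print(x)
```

This matches zero or more of the literal 'u', then the literal 'tg'; then one or more of a digit (captured); then one or more of a word character (lazy), then optionally a digit, then a non-digit (captured); then exactly 4 of a non-whitespace character.
Scanning left to right: at [4:18] match 'uuutg075uIQj1f', groups = ('075', 'uI').
With 2 capturing groups, `findall` returns a 2-tuple per match.

[('075', 'uI')]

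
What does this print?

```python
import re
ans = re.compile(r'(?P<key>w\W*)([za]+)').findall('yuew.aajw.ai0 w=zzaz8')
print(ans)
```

[('w.', 'aa'), ('w.', 'a'), ('w=', 'zzaz')]

This matches a literal 'w', then zero or more of a non-word character (captured as 'key'); then one or more of one of [za] (captured).
2 groups means each result is a tuple of 2 captured strings — 3 here.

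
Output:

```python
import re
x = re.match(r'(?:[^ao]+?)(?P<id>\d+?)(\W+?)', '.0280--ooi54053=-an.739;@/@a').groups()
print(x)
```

('0280', '-')

The match spans [0:6] → '.0280-'.
Captured: group 1 = '0280', group 2 = '-'.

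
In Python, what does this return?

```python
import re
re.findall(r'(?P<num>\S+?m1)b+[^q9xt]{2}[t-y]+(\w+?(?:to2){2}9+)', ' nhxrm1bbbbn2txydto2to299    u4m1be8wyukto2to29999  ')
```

[('nhxrm1', 'dto2to299'), ('u4m1', 'kto2to29999')]

Pattern: one or more of a non-whitespace character (lazy), then the literal 'm1' (captured as 'num'); then one or more of a literal 'b', then exactly 2 of any character except [q9xt], then one or more of a character in [t-y]; then one or more of a word character (lazy), then the literal 'to2' repeated 2 times, then one or more of the literal '9' (captured).
Scanning left to right: at [1:25] match 'nhxrm1bbbbn2txydto2to299', groups = ('nhxrm1', 'dto2to299'); at [29:50] match 'u4m1be8wyukto2to29999', groups = ('u4m1', 'kto2to29999').
Multiple groups make `findall` return tuples — one 2-tuple for each match.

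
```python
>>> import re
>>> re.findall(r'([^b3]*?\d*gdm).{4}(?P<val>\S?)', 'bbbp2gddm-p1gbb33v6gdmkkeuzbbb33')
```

Pattern: zero or more of any character except [b3] (lazy), then zero or more of a digit, then the literal 'gdm' (captured); then exactly 4 of any character; then optionally a non-whitespace character (captured as 'val').
Walking the string: at [17:27] match 'v6gdmkkeuz', groups = ('v6gdm', 'z').
With 2 capturing groups, `findall` returns a 2-tuple per match.

[('v6gdm', 'z')]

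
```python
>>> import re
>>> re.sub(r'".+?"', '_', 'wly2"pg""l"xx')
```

The `?` after the quantifier makes it lazy — it takes as little as possible before letting the rest of the pattern try.
Each match is replaced by '_'.

'wly2__xx'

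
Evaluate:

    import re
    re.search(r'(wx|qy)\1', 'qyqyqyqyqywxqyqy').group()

'qyqy'

The backreference `\1` re-matches whatever the first group consumed, character for character.
Unlike `match`, `search` isn't anchored — it looks for the pattern anywhere in the string.
The match spans [0:4] → 'qyqy'.
Captured: group 1 = 'qy'.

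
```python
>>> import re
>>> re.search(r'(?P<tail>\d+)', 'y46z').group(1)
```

'46'

This matches one or more of a digit (captured as 'tail').
Unlike `match`, `search` isn't anchored — it looks for the pattern anywhere in the string.
The match spans [1:3] → '46'.
Captured: group 1 = '46'.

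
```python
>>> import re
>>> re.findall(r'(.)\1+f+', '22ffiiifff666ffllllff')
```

['2', 'i', '6', 'l']

`\1` is not a pattern — it's the concrete string captured by group 1, re-applied verbatim.
With a single group, `findall` returns only what that group captured — 4 items.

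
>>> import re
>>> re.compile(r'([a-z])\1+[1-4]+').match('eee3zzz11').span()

(0, 4)

`match` is anchored at position 0; if the pattern doesn't fit there, it returns None.
The match spans [0:4] → 'eee3'.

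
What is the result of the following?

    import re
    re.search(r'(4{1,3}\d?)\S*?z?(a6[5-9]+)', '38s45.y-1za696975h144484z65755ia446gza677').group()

Because the quantifier is non-greedy, it stops expanding at the earliest point where the rest of the pattern can succeed.
The match spans [3:17] → '45.y-1za696975'.

'45.y-1za696975'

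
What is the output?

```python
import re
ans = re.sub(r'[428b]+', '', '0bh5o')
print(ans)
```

0h5o

Pattern: one or more of one of [428b].
Matches: at [1:2] → 'b'.
Each match is replaced by ''.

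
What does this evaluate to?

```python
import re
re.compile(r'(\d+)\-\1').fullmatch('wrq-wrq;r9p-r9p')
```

None

A backreference is literal: `\1` must see the identical characters the first group matched.
`fullmatch` succeeds only if the pattern covers the string from start to end.
Here there's no way to consume every character, so the call returns None.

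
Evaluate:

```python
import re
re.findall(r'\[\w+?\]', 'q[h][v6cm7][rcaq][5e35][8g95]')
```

['[h]', '[v6cm7]', '[rcaq]', '[5e35]', '[8g95]']

Since nothing is captured, `findall` lists the 5 matched substrings directly.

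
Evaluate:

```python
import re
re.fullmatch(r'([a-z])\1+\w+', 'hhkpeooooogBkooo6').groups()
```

('h',)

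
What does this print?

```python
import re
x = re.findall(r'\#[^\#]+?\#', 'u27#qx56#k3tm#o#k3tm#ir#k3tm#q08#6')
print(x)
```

['#qx56#', '#o#', '#ir#', '#q08#']

Walking the string: at [3:9] → '#qx56#'; at [13:16] → '#o#'; at [20:24] → '#ir#'; at [28:33] → '#q08#'.
No capturing groups, so `findall` returns the 4 full match strings.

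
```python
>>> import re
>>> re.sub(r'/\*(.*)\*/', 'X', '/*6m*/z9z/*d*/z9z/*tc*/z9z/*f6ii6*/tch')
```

Every occurrence is swapped for 'X'.

'Xtch'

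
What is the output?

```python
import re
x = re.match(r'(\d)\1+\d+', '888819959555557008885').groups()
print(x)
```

After group 1 captures some text, `\1` only succeeds where that same text appears again.
`match` is anchored at position 0; if the pattern doesn't fit there, it returns None.
The match spans [0:21] → '888819959555557008885'.
Captured: group 1 = '8'.

('8',)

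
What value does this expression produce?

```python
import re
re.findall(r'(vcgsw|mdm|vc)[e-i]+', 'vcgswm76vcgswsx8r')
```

With a single group, `findall` returns only what that group captured — 2 items.

['vc', 'vc']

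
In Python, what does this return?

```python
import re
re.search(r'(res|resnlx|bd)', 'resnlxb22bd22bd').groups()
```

`|` is ordered: at each position the engine commits to the first alternative that works.
`re.search` tries every starting position until one works.
The match spans [0:3] → 'res'.
Captured: group 1 = 'res'.

('res',)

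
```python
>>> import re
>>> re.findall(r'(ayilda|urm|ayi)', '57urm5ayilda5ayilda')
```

['urm', 'ayilda', 'ayilda']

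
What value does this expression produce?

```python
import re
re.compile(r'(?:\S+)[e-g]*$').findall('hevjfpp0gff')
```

This matches one or more of a non-whitespace character (non-capturing group); then zero or more of a character in [e-g]; then anchored at the end.
Matches: at [0:11] → 'hevjfpp0gff'.
`findall` yields the raw match text (1 of them) because the pattern has no groups.

['hevjfpp0gff']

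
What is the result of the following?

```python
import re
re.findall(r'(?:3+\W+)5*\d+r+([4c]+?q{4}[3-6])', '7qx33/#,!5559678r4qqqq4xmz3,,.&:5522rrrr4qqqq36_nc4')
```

['4qqqq4', '4qqqq3']

The pattern matches one or more of a literal '3', then one or more of a non-word character (non-capturing group); then zero or more of a literal '5', then one or more of a digit, then one or more of a literal 'r'; then one or more of one of [4c] (lazy), then exactly 4 of the literal 'q', then a character in [3-6] (captured).
Matches: at [3:23] match '33/#,!5559678r4qqqq4', group 1 = '4qqqq4'; at [26:46] match '3,,.&:5522rrrr4qqqq3', group 1 = '4qqqq3'.
`findall` collects group 1 from each match (2 total).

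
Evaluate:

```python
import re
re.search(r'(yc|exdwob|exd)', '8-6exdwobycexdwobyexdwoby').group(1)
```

The match spans [3:9] → 'exdwob'.
Captured: group 1 = 'exdwob'.

'exdwob'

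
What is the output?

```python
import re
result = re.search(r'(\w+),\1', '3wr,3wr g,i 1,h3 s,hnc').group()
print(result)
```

3wr,3wr

The backreference `\1` re-matches whatever the first group consumed, character for character.
`re.search` tries every starting position until one works.
The match spans [0:7] → '3wr,3wr'.
Captured: group 1 = '3wr'.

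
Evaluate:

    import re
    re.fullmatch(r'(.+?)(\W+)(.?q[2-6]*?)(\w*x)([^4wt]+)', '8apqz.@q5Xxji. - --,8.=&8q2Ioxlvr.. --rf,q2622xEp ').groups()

('8apqz', '.@', 'q', '5Xx', 'ji. - --,8.=&8q2Ioxlvr.. --rf,q2622xEp ')

The pattern matches one or more of any character (lazy) (captured); then one or more of a non-word character (captured); then optionally any character, then a literal 'q', then zero or more of a character in [2-6] (lazy) (captured); then zero or more of a word character, then the literal 'x' (captured); then one or more of any character except [4wt] (captured).
Because the quantifier is non-greedy, it stops expanding at the earliest point where the rest of the pattern can succeed.
`re.fullmatch` requires the pattern to consume the entire string.
The match spans [0:50] → '8apqz.@q5Xxji. - --,8.=&8q2Ioxlvr.. --rf,q2622xEp '.
Captured: group 1 = '8apqz', group 2 = '.@', group 3 = 'q', group 4 = '5Xx', group 5 = 'ji. - --,8.=&8q2Ioxlvr.. --rf,q2622xEp '.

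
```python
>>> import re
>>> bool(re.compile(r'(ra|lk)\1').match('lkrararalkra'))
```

False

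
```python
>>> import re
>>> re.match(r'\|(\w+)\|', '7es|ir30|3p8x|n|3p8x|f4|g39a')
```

`re.match` only tries the pattern at the start of the string.
Here position 0 doesn't satisfy it, so the call returns None.

None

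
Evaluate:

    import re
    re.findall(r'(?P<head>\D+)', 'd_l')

['d_l']

This matches one or more of a non-digit (captured as 'head').
With a single group, `findall` returns only what that group captured — 1 item.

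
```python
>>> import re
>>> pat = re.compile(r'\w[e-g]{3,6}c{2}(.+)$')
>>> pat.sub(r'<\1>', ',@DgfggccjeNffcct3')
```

',@<jeNffcct3>'

This matches a word character; then 3 to 6 of a character in [e-g], then exactly 2 of a literal 'c'; then one or more of any character (captured); then anchored at the end.
Matches: at [2:18] → 'DgfggccjeNffcct3'.
Each match is replaced using the text its own group 1 captured.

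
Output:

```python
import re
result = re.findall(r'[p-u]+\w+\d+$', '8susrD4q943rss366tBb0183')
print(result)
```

['susrD4q943rss366tBb0183']

`findall` yields the raw match text (1 of them) because the pattern has no groups.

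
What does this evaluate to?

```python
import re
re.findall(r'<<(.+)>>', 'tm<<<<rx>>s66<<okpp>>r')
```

One capturing group, so `findall` returns just the captured substring from the one match — 1 in all.

['<<rx>>s66<<okpp']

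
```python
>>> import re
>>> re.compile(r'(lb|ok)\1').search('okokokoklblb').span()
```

A backreference is literal: `\1` must see the identical characters the first group matched.
The match spans [0:4] → 'okok'.

(0, 4)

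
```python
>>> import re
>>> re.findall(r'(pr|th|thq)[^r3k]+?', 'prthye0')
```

['pr']

`findall` collects group 1 from the one match (1 total).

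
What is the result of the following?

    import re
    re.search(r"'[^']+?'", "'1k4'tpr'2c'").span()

`re.search` scans for the first position where the pattern succeeds.
The match spans [0:5] → "'1k4'".

(0, 5)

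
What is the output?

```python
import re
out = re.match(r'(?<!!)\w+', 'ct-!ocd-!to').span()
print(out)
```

(0, 2)

The negative lookahead/lookbehind blocks any match where the forbidden context is present.
`match` is anchored at position 0; if the pattern doesn't fit there, it returns None.
The match spans [0:2] → 'ct'.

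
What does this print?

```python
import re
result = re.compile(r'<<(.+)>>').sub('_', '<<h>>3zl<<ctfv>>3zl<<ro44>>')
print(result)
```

Matches: at [0:27] → '<<h>>3zl<<ctfv>>3zl<<ro44>>'.
Every occurrence is swapped for '_'.

_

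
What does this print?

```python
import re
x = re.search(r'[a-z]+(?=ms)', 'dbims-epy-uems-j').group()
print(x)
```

dbi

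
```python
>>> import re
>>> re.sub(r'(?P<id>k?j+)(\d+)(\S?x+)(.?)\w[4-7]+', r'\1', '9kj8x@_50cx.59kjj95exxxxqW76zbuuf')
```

The pattern matches optionally a literal 'k', then one or more of a literal 'j' (captured as 'id'); then one or more of a digit (captured); then optionally a non-whitespace character, then one or more of the literal 'x' (captured); then optionally any character (captured); then a word character, then one or more of a character in [4-7].
Matches: at [1:8] → 'kj8x@_5'; at [14:28] → 'kjj95exxxxqW76'.
The replacement refers to a captured group, so each match is rewritten using its own captured text.

'9kj0cx.59kjjzbuuf'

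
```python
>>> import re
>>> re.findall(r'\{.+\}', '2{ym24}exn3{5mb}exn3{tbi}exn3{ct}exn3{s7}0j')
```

Walking the string: at [1:41] → '{ym24}exn3{5mb}exn3{tbi}exn3{ct}exn3{s7}'.
Since nothing is captured, `findall` lists the 1 matched substring directly.

['{ym24}exn3{5mb}exn3{tbi}exn3{ct}exn3{s7}']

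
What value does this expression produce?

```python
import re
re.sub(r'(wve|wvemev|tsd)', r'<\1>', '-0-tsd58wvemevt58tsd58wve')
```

'-0-<tsd>58<wve>mevt58<tsd>58<wve>'

Branches in `(...|...)` are attempted left-to-right; the first branch that allows the whole pattern to succeed is taken.
`\1` in the replacement pulls in group 1's text for each match.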